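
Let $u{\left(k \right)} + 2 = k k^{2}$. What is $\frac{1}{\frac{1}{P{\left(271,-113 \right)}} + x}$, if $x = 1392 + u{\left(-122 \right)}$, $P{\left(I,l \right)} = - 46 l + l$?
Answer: $- \frac{5085}{9226518929} \approx -5.5113 \cdot 10^{-7}$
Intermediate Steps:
$u{\left(k \right)} = -2 + k^{3}$ ($u{\left(k \right)} = -2 + k k^{2} = -2 + k^{3}$)
$P{\left(I,l \right)} = - 45 l$
$x = -1814458$ ($x = 1392 + \left(-2 + \left(-122\right)^{3}\right) = 1392 - 1815850 = -1814458$)
$\frac{1}{\frac{1}{P{\left(271,-113 \right)}} + x} = \frac{1}{\frac{1}{\left(-45\right) \left(-113\right)} - 1814458} = \frac{1}{\frac{1}{5085} - 1814458} = \frac{1}{- \frac{9226518929}{5085}} = - \frac{5085}{9226518929}$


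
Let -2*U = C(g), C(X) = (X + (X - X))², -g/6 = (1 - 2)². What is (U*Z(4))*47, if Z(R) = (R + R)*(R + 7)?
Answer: -74448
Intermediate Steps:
g = -6 (g = -6*(1 - 2)² = -6*(-1)² = -6*1 = -6)
Z(R) = 2*R*(7 + R) (Z(R) = (2*R)*(7 + R) = 2*R*(7 + R))
C(X) = X² (C(X) = (X + 0)² = X²)
U = -18 (U = -½*(-6)² = -½*36 = -18)
(U*Z(4))*47 = -36*4*(7 + 4)*47 = -36*4*11*47 = -18*88*47 = -1584*47 = -74448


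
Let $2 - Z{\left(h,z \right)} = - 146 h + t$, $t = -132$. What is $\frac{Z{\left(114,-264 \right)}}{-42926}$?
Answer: $- \frac{8389}{21463} \approx -0.39086$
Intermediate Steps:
$Z{\left(h,z \right)} = 134 + 146 h$ ($Z{\left(h,z \right)} = 2 - \left(- 146 h - 132\right) = 2 - \left(-132 - 146 h\right) = 2 + \left(132 + 146 h\right) = 134 + 146 h$)
$\frac{Z{\left(114,-264 \right)}}{-42926} = \frac{134 + 146 \cdot 114}{-42926} = \left(134 + 16644\right) \left(- \frac{1}{42926}\right) = 16778 \left(- \frac{1}{42926}\right) = - \frac{8389}{21463}$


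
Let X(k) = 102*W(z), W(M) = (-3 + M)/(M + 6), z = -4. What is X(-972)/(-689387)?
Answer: 357/689387 ≈ 0.00051785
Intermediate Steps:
W(M) = (-3 + M)/(6 + M)
X(k) = -357 (X(k) = 102*((-3 - 4)/(6 - 4)) = 102*(-7/2) = -357)
X(-972)/(-689387) = -357/(-689387) = -357*(-1/689387) = 357/689387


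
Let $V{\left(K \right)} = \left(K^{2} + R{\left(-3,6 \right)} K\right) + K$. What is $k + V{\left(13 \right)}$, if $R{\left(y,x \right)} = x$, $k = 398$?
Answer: $658$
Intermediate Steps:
$V{\left(K \right)} = K^{2} + 7 K$ ($V{\left(K \right)} = \left(K^{2} + 6 K\right) + K = K^{2} + 7 K$)
$k + V{\left(13 \right)} = 398 + 13 \left(7 + 13\right) = 398 + 13 \cdot 20 = 398 + 260 = 658$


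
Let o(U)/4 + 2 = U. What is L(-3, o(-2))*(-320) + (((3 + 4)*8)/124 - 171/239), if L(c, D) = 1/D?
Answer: 146225/7409 ≈ 19.736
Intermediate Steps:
o(U) = -8 + 4*U
L(-3, o(-2))*(-320) + (((3 + 4)*8)/124 - 171/239) = -320/(-8 + 4*(-2)) + (((3 + 4)*8)/124 - 171/239) = -320/(-8 - 8) + ((7*8)*(1/124) - 171*1/239) = -320/(-16) + (56*(1/124) - 171/239) = -1/16*(-320) + (14/31 - 171/239) = 20 - 1955/7409 = 146225/7409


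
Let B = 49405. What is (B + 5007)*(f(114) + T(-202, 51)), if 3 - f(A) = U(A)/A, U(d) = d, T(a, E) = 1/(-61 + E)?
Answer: 516914/5 ≈ 1.0338e+5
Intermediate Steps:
f(A) = 2 (f(A) = 3 - A/A = 3 - 1*1 = 3 - 1 = 2)
(B + 5007)*(f(114) + T(-202, 51)) = (49405 + 5007)*(2 + 1/(-61 + 51)) = 54412*(2 + 1/(-10)) = 54412*(2 - 1/10) = 54412*(19/10) = 516914/5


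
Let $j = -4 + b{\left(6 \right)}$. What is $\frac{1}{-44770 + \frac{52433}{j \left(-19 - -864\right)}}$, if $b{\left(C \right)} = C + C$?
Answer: $- \frac{6760}{302592767} \approx -2.234 \cdot 10^{-5}$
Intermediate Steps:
$b{\left(C \right)} = 2 C$
$j = 8$ ($j = -4 + 2 \cdot 6 = -4 + 12 = 8$)
$\frac{1}{-44770 + \frac{52433}{j \left(-19 - -864\right)}} = \frac{1}{-44770 + \frac{52433}{8 \left(-19 - -864\right)}} = \frac{1}{-44770 + \frac{52433}{8 \left(-19 + 864\right)}} = \frac{1}{-44770 + \frac{52433}{8 \cdot 845}} = \frac{1}{-44770 + \frac{52433}{6760}} = \frac{1}{- \frac{302592767}{6760}} = - \frac{6760}{302592767}$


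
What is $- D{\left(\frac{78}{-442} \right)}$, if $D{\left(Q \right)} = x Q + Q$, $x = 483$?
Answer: $\frac{1452}{17} \approx 85.412$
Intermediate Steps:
$D{\left(Q \right)} = 484 Q$ ($D{\left(Q \right)} = 483 Q + Q = 484 Q$)
$- D{\left(\frac{78}{-442} \right)} = - 484 \frac{78}{-442} = - 484 \cdot 78 \left(- \frac{1}{442}\right) = - \frac{484 \left(-3\right)}{17} = \left(-1\right) \left(- \frac{1452}{17}\right) = \frac{1452}{17}$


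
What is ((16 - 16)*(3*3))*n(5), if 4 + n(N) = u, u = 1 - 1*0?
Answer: 0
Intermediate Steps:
u = 1 (u = 1 + 0 = 1)
n(N) = -3 (n(N) = -4 + 1 = -3)
((16 - 16)*(3*3))*n(5) = ((16 - 16)*(3*3))*(-3) = (0*9)*(-3) = 0*(-3) = 0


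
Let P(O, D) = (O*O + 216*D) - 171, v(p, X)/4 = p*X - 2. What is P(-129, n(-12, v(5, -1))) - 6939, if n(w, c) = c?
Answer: 3483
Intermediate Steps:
v(p, X) = -8 + 4*X*p (v(p, X) = 4*(p*X - 2) = 4*(X*p - 2) = 4*(-2 + X*p) = -8 + 4*X*p)
P(O, D) = -171 + O**2 + 216*D (P(O, D) = (O**2 + 216*D) - 171 = -171 + O**2 + 216*D)
P(-129, n(-12, v(5, -1))) - 6939 = (-171 + (-129)**2 + 216*(-8 + 4*(-1)*5)) - 6939 = (-171 + 16641 + 216*(-8 - 20)) - 6939 = (-171 + 16641 + 216*(-28)) - 6939 = (-171 + 16641 - 6048) - 6939 = 10422 - 6939 = 3483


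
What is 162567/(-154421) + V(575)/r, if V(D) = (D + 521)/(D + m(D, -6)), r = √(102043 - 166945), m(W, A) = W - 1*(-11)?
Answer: -162567/154421 - 548*I*√64902/37675611 ≈ -1.0528 - 0.0037055*I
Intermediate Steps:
m(W, A) = 11 + W (m(W, A) = W + 11 = 11 + W)
r = I*√64902 (r = √(-64902) = I*√64902 ≈ 254.76*I)
V(D) = (521 + D)/(11 + 2*D) (V(D) = (D + 521)/(D + (11 + D)) = (521 + D)/(11 + 2*D))
162567/(-154421) + V(575)/r = 162567/(-154421) + ((521 + 575)/(11 + 2*575))/((I*√64902)) = 162567*(-1/154421) + (1096/(11 + 1150))*(-I*√64902/64902) = -162567/154421 + (1096/1161)*(-I*√64902/64902) = -162567/154421 + ((1/1161)*1096)*(-I*√64902/64902) = -162567/154421 + 1096*(-I*√64902/64902)/1161 = -162567/154421 - 548*I*√64902/37675611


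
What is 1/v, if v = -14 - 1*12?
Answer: -1/26 ≈ -0.038462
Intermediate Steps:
v = -26 (v = -14 - 12 = -26)
1/v = 1/(-26) = -1/26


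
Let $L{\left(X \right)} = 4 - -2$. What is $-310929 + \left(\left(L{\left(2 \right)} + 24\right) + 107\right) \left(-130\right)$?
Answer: $-328739$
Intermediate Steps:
$L{\left(X \right)} = 6$ ($L{\left(X \right)} = 4 + 2 = 6$)
$-310929 + \left(\left(L{\left(2 \right)} + 24\right) + 107\right) \left(-130\right) = -310929 + \left(\left(6 + 24\right) + 107\right) \left(-130\right) = -310929 + \left(30 + 107\right) \left(-130\right) = -310929 + 137 \left(-130\right) = -310929 - 17810 = -328739$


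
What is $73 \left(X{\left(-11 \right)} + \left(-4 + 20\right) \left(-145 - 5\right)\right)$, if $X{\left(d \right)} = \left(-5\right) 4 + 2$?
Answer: $-176514$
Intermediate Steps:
$X{\left(d \right)} = -18$ ($X{\left(d \right)} = -20 + 2 = -18$)
$73 \left(X{\left(-11 \right)} + \left(-4 + 20\right) \left(-145 - 5\right)\right) = 73 \left(-18 + \left(-4 + 20\right) \left(-145 - 5\right)\right) = 73 \left(-18 + 16 \left(-150\right)\right) = 73 \left(-18 - 2400\right) = 73 \left(-2418\right) = -176514$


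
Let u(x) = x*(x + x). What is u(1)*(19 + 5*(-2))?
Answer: 18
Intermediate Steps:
u(x) = 2*x² (u(x) = x*(2*x) = 2*x²)
u(1)*(19 + 5*(-2)) = (2*1²)*(19 + 5*(-2)) = (2*1)*(19 - 10) = 2*9 = 18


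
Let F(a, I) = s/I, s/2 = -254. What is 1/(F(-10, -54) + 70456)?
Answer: 27/1902566 ≈ 1.4191e-5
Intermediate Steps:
s = -508 (s = 2*(-254) = -508)
F(a, I) = -508/I
1/(F(-10, -54) + 70456) = 1/(-508/(-54) + 70456) = 1/(-508*(-1/54) + 70456) = 1/(254/27 + 70456) = 1/(1902566/27) = 27/1902566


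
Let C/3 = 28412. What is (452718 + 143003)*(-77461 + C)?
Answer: 4631730775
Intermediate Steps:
C = 85236 (C = 3*28412 = 85236)
(452718 + 143003)*(-77461 + C) = (452718 + 143003)*(-77461 + 85236) = 595721*7775 = 4631730775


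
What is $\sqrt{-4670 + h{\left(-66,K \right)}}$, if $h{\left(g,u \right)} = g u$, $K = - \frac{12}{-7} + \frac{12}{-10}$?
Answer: $\frac{i \sqrt{5762330}}{35} \approx 68.585 i$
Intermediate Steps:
$K = \frac{18}{35}$ ($K = \left(-12\right) \left(- \frac{1}{7}\right) + 12 \left(- \frac{1}{10}\right) = \frac{12}{7} - \frac{6}{5} = \frac{18}{35} \approx 0.51429$)
$\sqrt{-4670 + h{\left(-66,K \right)}} = \sqrt{-4670 - \frac{1188}{35}} = \sqrt{- \frac{164638}{35}} = \frac{i \sqrt{5762330}}{35}$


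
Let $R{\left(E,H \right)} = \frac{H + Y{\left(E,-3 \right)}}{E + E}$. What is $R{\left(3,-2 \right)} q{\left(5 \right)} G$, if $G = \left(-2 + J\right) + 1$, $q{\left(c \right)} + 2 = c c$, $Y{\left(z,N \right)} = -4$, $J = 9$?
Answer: $-184$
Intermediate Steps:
$R{\left(E,H \right)} = \frac{-4 + H}{2 E}$ ($R{\left(E,H \right)} = \frac{H - 4}{E + E} = \frac{-4 + H}{2 E}$)
$q{\left(c \right)} = -2 + c^{2}$ ($q{\left(c \right)} = -2 + c c = -2 + c^{2}$)
$G = 8$ ($G = \left(-2 + 9\right) + 1 = 7 + 1 = 8$)
$R{\left(3,-2 \right)} q{\left(5 \right)} G = \frac{-4 - 2}{2 \cdot 3} \left(-2 + 5^{2}\right) 8 = \frac{1}{2} \cdot \frac{1}{3} \left(-6\right) \left(-2 + 25\right) 8 = \left(-1\right) 23 \cdot 8 = \left(-23\right) 8 = -184$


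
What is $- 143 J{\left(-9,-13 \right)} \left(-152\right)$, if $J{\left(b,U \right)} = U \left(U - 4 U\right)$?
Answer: $-11020152$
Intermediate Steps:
$J{\left(b,U \right)} = - 3 U^{2}$ ($J{\left(b,U \right)} = U \left(- 3 U\right) = - 3 U^{2}$)
$- 143 J{\left(-9,-13 \right)} \left(-152\right) = - 143 \left(- 3 \left(-13\right)^{2}\right) \left(-152\right) = - 143 \left(\left(-3\right) 169\right) \left(-152\right) = \left(-143\right) \left(-507\right) \left(-152\right) = 72501 \left(-152\right) = -11020152$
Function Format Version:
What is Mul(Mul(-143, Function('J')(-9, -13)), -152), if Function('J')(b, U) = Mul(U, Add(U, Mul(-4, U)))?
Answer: -11020152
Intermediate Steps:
Function('J')(b, U) = Mul(-3, Pow(U, 2)) (Function('J')(b, U) = Mul(U, Mul(-3, U)) = Mul(-3, Pow(U, 2)))
Mul(Mul(-143, Function('J')(-9, -13)), -152) = Mul(Mul(-143, Mul(-3, Pow(-13, 2))), -152) = Mul(Mul(-143, Mul(-3, 169)), -152) = Mul(Mul(-143, -507), -152) = Mul(72501, -152) = -11020152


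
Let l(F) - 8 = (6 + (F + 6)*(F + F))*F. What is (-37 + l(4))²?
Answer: 99225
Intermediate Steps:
l(F) = 8 + F*(6 + 2*F*(6 + F)) (l(F) = 8 + (6 + (F + 6)*(F + F))*F = 8 + (6 + (6 + F)*(2*F))*F = 8 + (6 + 2*F*(6 + F))*F = 8 + F*(6 + 2*F*(6 + F)))
(-37 + l(4))² = (-37 + (8 + 2*4³ + 6*4 + 12*4²))² = (-37 + (8 + 2*64 + 24 + 12*16))² = (-37 + (8 + 128 + 24 + 192))² = (-37 + 352)² = 315² = 99225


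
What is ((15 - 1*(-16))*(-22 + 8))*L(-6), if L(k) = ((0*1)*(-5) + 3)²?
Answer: -3906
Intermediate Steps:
L(k) = 9 (L(k) = (0*(-5) + 3)² = (0 + 3)² = 3² = 9)
((15 - 1*(-16))*(-22 + 8))*L(-6) = ((15 - 1*(-16))*(-22 + 8))*9 = ((15 + 16)*(-14))*9 = (31*(-14))*9 = -434*9 = -3906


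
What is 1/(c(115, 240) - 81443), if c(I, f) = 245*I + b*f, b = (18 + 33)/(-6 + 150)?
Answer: -1/53183 ≈ -1.8803e-5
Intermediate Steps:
b = 17/48 (b = 51/144 = 51*(1/144) = 17/48 ≈ 0.35417)
c(I, f) = 245*I + 17*f/48
1/(c(115, 240) - 81443) = 1/((245*115 + (17/48)*240) - 81443) = 1/((28175 + 85) - 81443) = 1/(28260 - 81443) = 1/(-53183) = -1/53183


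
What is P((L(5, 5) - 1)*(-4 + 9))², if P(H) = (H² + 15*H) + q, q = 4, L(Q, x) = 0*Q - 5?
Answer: 206116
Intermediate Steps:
L(Q, x) = -5 (L(Q, x) = 0 - 5 = -5)
P(H) = 4 + H² + 15*H (P(H) = (H² + 15*H) + 4 = 4 + H² + 15*H)
P((L(5, 5) - 1)*(-4 + 9))² = (4 + ((-5 - 1)*(-4 + 9))² + 15*((-5 - 1)*(-4 + 9)))² = (4 + (-6*5)² + 15*(-6*5))² = (4 + (-30)² + 15*(-30))² = (4 + 900 - 450)² = 454² = 206116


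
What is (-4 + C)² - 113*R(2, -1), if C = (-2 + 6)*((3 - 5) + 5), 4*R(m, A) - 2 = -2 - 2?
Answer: 241/2 ≈ 120.50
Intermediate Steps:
R(m, A) = -½ (R(m, A) = ½ + (-2 - 2)/4 = ½ + (¼)*(-4) = ½ - 1 = -½)
C = 12 (C = 4*(-2 + 5) = 4*3 = 12)
(-4 + C)² - 113*R(2, -1) = (-4 + 12)² - 113*(-½) = 8² + 113/2 = 64 + 113/2 = 241/2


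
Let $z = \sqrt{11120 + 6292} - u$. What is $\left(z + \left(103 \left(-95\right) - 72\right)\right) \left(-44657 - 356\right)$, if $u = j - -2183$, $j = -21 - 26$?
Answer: $539840909 - 90026 \sqrt{4353} \approx 5.339 \cdot 10^{8}$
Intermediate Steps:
$j = -47$
$u = 2136$ ($u = -47 - -2183 = -47 + 2183 = 2136$)
$z = -2136 + 2 \sqrt{4353}$ ($z = \sqrt{11120 + 6292} - 2136 = \sqrt{17412} - 2136 = 2 \sqrt{4353} - 2136 = -2136 + 2 \sqrt{4353} \approx -2004.0$)
$\left(z + \left(103 \left(-95\right) - 72\right)\right) \left(-44657 - 356\right) = \left(\left(-2136 + 2 \sqrt{4353}\right) + \left(103 \left(-95\right) - 72\right)\right) \left(-44657 - 356\right) = \left(\left(-2136 + 2 \sqrt{4353}\right) - 9857\right) \left(-45013\right) = \left(-11993 + 2 \sqrt{4353}\right) \left(-45013\right) = 539840909 - 90026 \sqrt{4353}$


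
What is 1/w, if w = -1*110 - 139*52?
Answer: -1/7338 ≈ -0.00013628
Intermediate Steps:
w = -7338 (w = -110 - 7228 = -7338)
1/w = 1/(-7338) = -1/7338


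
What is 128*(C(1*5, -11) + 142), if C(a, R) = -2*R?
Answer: 20992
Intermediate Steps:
128*(C(1*5, -11) + 142) = 128*(-2*(-11) + 142) = 128*(22 + 142) = 128*164 = 20992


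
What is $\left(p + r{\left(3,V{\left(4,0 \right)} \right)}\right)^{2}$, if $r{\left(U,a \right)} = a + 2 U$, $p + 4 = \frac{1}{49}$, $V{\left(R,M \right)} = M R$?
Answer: $\frac{9801}{2401} \approx 4.082$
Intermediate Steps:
$p = - \frac{195}{49}$ ($p = -4 + \frac{1}{49} = - \frac{195}{49} \approx -3.9796$)
$\left(p + r{\left(3,V{\left(4,0 \right)} \right)}\right)^{2} = \left(- \frac{195}{49} + \left(0 \cdot 4 + 2 \cdot 3\right)\right)^{2} = \left(- \frac{195}{49} + \left(0 + 6\right)\right)^{2} = \left(- \frac{195}{49} + 6\right)^{2} = \left(\frac{99}{49}\right)^{2} = \frac{9801}{2401}$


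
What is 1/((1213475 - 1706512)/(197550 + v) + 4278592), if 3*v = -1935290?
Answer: 1342640/5744610241991 ≈ 2.3372e-7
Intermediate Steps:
v = -1935290/3 (v = (1/3)*(-1935290) = -1935290/3 ≈ -6.4510e+5)
1/((1213475 - 1706512)/(197550 + v) + 4278592) = 1/((1213475 - 1706512)/(197550 - 1935290/3) + 4278592) = 1/(-493037/(-1342640/3) + 4278592) = 1/(-493037*(-3/1342640) + 4278592) = 1/(1479111/1342640 + 4278592) = 1/(5744610241991/1342640) = 1342640/5744610241991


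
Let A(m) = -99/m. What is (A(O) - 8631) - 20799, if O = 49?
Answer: -1442169/49 ≈ -29432.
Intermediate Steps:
(A(O) - 8631) - 20799 = (-99/49 - 8631) - 20799 = -423018/49 - 20799 = -1442169/49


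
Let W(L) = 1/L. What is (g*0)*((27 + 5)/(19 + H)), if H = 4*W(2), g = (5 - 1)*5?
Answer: 0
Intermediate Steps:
g = 20 (g = 4*5 = 20)
H = 2 (H = 4/2 = 4*(1/2) = 2)
(g*0)*((27 + 5)/(19 + H)) = (20*0)*((27 + 5)/(19 + 2)) = 0*(32/21) = 0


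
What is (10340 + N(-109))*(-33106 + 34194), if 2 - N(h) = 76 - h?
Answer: 11050816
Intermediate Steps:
N(h) = -74 + h (N(h) = 2 - (76 - h) = 2 + (-76 + h) = -74 + h)
(10340 + N(-109))*(-33106 + 34194) = (10340 + (-74 - 109))*(-33106 + 34194) = (10340 - 183)*1088 = 10157*1088 = 11050816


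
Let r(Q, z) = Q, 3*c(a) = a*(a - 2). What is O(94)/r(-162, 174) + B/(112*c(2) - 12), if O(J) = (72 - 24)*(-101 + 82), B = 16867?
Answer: -151195/108 ≈ -1400.0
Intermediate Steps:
c(a) = a*(-2 + a)/3 (c(a) = (a*(a - 2))/3 = (a*(-2 + a))/3 = a*(-2 + a)/3)
O(J) = -912 (O(J) = 48*(-19) = -912)
O(94)/r(-162, 174) + B/(112*c(2) - 12) = -912/(-162) + 16867/(112*((1/3)*2*(-2 + 2)) - 12) = -912*(-1/162) + 16867/(112*((1/3)*2*0) - 12) = 152/27 + 16867/(112*0 - 12) = 152/27 + 16867/(0 - 12) = 152/27 + 16867/(-12) = 152/27 + 16867*(-1/12) = 152/27 - 16867/12 = -151195/108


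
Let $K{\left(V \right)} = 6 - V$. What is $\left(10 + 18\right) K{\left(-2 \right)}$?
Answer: $224$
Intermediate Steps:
$\left(10 + 18\right) K{\left(-2 \right)} = \left(10 + 18\right) \left(6 - -2\right) = 28 \left(6 + 2\right) = 28 \cdot 8 = 224$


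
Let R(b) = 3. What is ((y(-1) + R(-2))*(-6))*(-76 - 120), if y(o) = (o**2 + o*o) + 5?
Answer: 11760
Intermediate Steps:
y(o) = 5 + 2*o**2 (y(o) = (o**2 + o**2) + 5 = 2*o**2 + 5 = 5 + 2*o**2)
((y(-1) + R(-2))*(-6))*(-76 - 120) = (((5 + 2*(-1)**2) + 3)*(-6))*(-76 - 120) = (((5 + 2*1) + 3)*(-6))*(-196) = (((5 + 2) + 3)*(-6))*(-196) = ((7 + 3)*(-6))*(-196) = (10*(-6))*(-196) = -60*(-196) = 11760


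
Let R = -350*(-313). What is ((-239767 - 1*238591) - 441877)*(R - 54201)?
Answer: -50934087015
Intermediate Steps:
R = 109550
((-239767 - 1*238591) - 441877)*(R - 54201) = ((-239767 - 1*238591) - 441877)*(109550 - 54201) = ((-239767 - 238591) - 441877)*55349 = (-478358 - 441877)*55349 = -920235*55349 = -50934087015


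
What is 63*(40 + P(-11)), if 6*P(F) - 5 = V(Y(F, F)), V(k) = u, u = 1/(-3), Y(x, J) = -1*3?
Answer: 2569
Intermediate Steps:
Y(x, J) = -3
u = -1/3 (u = 1*(-1/3) = -1/3 ≈ -0.33333)
V(k) = -1/3
P(F) = 7/9 (P(F) = 5/6 + (1/6)*(-1/3) = 5/6 - 1/18 = 7/9)
63*(40 + P(-11)) = 63*(40 + 7/9) = 63*(367/9) = 2569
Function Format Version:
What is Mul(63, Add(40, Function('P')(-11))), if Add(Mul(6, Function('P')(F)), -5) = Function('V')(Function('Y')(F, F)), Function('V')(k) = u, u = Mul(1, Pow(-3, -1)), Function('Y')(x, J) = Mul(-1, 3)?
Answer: 2569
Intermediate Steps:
Function('Y')(x, J) = -3
u = Rational(-1, 3) (u = Mul(1, Rational(-1, 3)) = Rational(-1, 3) ≈ -0.33333)
Function('V')(k) = Rational(-1, 3)
Function('P')(F) = Rational(7, 9) (Function('P')(F) = Add(Rational(5, 6), Mul(Rational(1, 6), Rational(-1, 3))) = Add(Rational(5, 6), Rational(-1, 18)) = Rational(7, 9))
Mul(63, Add(40, Function('P')(-11))) = Mul(63, Add(40, Rational(7, 9))) = Mul(63, Rational(367, 9)) = 2569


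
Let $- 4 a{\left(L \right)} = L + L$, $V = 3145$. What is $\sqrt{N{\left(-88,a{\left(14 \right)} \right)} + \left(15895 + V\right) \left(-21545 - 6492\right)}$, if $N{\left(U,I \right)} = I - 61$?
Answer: $2 i \sqrt{133456137} \approx 23105.0 i$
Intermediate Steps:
$a{\left(L \right)} = - \frac{L}{2}$ ($a{\left(L \right)} = - \frac{L + L}{4} = - \frac{2 L}{4} = - \frac{L}{2}$)
$N{\left(U,I \right)} = -61 + I$
$\sqrt{N{\left(-88,a{\left(14 \right)} \right)} + \left(15895 + V\right) \left(-21545 - 6492\right)} = \sqrt{\left(-61 - 7\right) + \left(15895 + 3145\right) \left(-21545 - 6492\right)} = \sqrt{\left(-61 - 7\right) + 19040 \left(-28037\right)} = \sqrt{-68 - 533824480} = \sqrt{-533824548} = 2 i \sqrt{133456137}$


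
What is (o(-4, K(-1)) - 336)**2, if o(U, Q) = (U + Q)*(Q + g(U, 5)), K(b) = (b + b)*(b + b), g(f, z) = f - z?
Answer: 112896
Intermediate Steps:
K(b) = 4*b**2 (K(b) = (2*b)*(2*b) = 4*b**2)
o(U, Q) = (Q + U)*(-5 + Q + U) (o(U, Q) = (U + Q)*(Q + (U - 1*5)) = (Q + U)*(Q + (U - 5)) = (Q + U)*(Q + (-5 + U)) = (Q + U)*(-5 + Q + U))
(o(-4, K(-1)) - 336)**2 = (((4*(-1)**2)**2 + (4*(-1)**2)*(-4) + (4*(-1)**2)*(-5 - 4) - 4*(-5 - 4)) - 336)**2 = (((4*1)**2 + (4*1)*(-4) + (4*1)*(-9) - 4*(-9)) - 336)**2 = ((4**2 + 4*(-4) + 4*(-9) + 36) - 336)**2 = ((16 - 16 - 36 + 36) - 336)**2 = (0 - 336)**2 = (-336)**2 = 112896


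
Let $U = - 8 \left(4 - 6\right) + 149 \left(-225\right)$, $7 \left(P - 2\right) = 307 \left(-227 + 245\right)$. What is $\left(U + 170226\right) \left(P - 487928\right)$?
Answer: $-66599850636$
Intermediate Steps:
$P = \frac{5540}{7}$ ($P = 2 + \frac{307 \left(-227 + 245\right)}{7} = 2 + \frac{307 \cdot 18}{7} = 2 + \frac{1}{7} \cdot 5526 = 2 + \frac{5526}{7} = \frac{5540}{7} \approx 791.43$)
$U = -33509$ ($U = \left(-8\right) \left(-2\right) - 33525 = 16 - 33525 = -33509$)
$\left(U + 170226\right) \left(P - 487928\right) = \left(-33509 + 170226\right) \left(\frac{5540}{7} - 487928\right) = 136717 \left(- \frac{3409956}{7}\right) = -66599850636$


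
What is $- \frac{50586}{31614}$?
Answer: $- \frac{8431}{5269} \approx -1.6001$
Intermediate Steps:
$- \frac{50586}{31614} = \left(-1\right) \frac{8431}{5269} = - \frac{8431}{5269}$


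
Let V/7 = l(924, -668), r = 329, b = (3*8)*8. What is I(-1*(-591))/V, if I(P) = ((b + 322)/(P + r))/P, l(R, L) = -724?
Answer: -257/1377786480 ≈ -1.8653e-7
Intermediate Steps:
b = 192 (b = 24*8 = 192)
V = -5068 (V = 7*(-724) = -5068)
I(P) = 514/(P*(329 + P)) (I(P) = ((192 + 322)/(P + 329))/P = (514/(329 + P))/P = 514/(P*(329 + P)))
I(-1*(-591))/V = (514/(((-1*(-591)))*(329 - 1*(-591))))/(-5068) = (514/(591*(329 + 591)))*(-1/5068) = (514*(1/591)/920)*(-1/5068) = (514*(1/591)*(1/920))*(-1/5068) = (257/271860)*(-1/5068) = -257/1377786480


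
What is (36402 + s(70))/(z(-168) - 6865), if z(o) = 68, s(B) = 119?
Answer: -36521/6797 ≈ -5.3731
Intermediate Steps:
(36402 + s(70))/(z(-168) - 6865) = (36402 + 119)/(68 - 6865) = 36521/(-6797) = 36521*(-1/6797) = -36521/6797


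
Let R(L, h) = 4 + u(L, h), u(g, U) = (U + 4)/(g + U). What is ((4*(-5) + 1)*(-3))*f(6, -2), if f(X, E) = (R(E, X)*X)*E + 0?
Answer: -4446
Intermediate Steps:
u(g, U) = (4 + U)/(U + g)
R(L, h) = 4 + (4 + h)/(L + h) (R(L, h) = 4 + (4 + h)/(h + L) = 4 + (4 + h)/(L + h))
f(X, E) = E*X*(4 + 4*E + 5*X)/(E + X) (f(X, E) = (((4 + 4*E + 5*X)/(E + X))*X)*E + 0 = (X*(4 + 4*E + 5*X)/(E + X))*E + 0 = E*X*(4 + 4*E + 5*X)/(E + X) + 0 = E*X*(4 + 4*E + 5*X)/(E + X))
((4*(-5) + 1)*(-3))*f(6, -2) = ((4*(-5) + 1)*(-3))*(-2*6*(4 + 4*(-2) + 5*6)/(-2 + 6)) = ((-20 + 1)*(-3))*(-2*6*(4 - 8 + 30)/4) = (-19*(-3))*(-2*6*¼*26) = 57*(-78) = -4446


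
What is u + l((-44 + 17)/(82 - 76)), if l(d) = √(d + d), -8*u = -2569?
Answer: 2569/8 + 3*I ≈ 321.13 + 3.0*I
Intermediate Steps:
u = 2569/8 (u = -⅛*(-2569) = 2569/8 ≈ 321.13)
l(d) = √2*√d (l(d) = √(2*d) = √2*√d)
u + l((-44 + 17)/(82 - 76)) = 2569/8 + √2*√((-44 + 17)/(82 - 76)) = 2569/8 + √2*√(-27/6) = 2569/8 + √2*√(-27*⅙) = 2569/8 + √2*√(-9/2) = 2569/8 + √2*(3*I*√2/2) = 2569/8 + 3*I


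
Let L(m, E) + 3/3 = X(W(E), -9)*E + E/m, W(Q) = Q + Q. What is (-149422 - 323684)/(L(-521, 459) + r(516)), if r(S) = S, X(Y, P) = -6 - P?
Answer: -246488226/985273 ≈ -250.17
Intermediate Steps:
W(Q) = 2*Q
L(m, E) = -1 + 3*E + E/m (L(m, E) = -1 + ((-6 - 1*(-9))*E + E/m) = -1 + ((-6 + 9)*E + E/m) = -1 + (3*E + E/m) = -1 + 3*E + E/m)
(-149422 - 323684)/(L(-521, 459) + r(516)) = (-149422 - 323684)/((-1 + 3*459 + 459/(-521)) + 516) = -473106/((-1 + 1377 + 459*(-1/521)) + 516) = -473106/((-1 + 1377 - 459/521) + 516) = -473106/(716437/521 + 516) = -473106/985273/521 = -473106*521/985273 = -246488226/985273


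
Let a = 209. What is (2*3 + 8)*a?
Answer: 2926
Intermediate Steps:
(2*3 + 8)*a = (2*3 + 8)*209 = (6 + 8)*209 = 14*209 = 2926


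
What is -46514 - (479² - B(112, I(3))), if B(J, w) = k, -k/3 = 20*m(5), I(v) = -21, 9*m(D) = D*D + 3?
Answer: -828425/3 ≈ -2.7614e+5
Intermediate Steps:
m(D) = ⅓ + D²/9 (m(D) = (D*D + 3)/9 = (D² + 3)/9 = (3 + D²)/9 = ⅓ + D²/9)
k = -560/3 (k = -60*(⅓ + (⅑)*5²) = -60*(⅓ + (⅑)*25) = -60*(⅓ + 25/9) = -60*28/9 = -3*560/9 = -560/3 ≈ -186.67)
B(J, w) = -560/3
-46514 - (479² - B(112, I(3))) = -46514 - (479² - 1*(-560/3)) = -46514 - (229441 + 560/3) = -46514 - 1*688883/3 = -46514 - 688883/3 = -828425/3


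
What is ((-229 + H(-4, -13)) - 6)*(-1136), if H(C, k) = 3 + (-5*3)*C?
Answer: 195392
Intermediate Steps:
H(C, k) = 3 - 15*C
((-229 + H(-4, -13)) - 6)*(-1136) = ((-229 + (3 - 15*(-4))) - 6)*(-1136) = ((-229 + (3 + 60)) - 6)*(-1136) = ((-229 + 63) - 6)*(-1136) = (-166 - 6)*(-1136) = -172*(-1136) = 195392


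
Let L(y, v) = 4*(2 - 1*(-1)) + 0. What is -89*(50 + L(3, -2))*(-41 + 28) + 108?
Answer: 71842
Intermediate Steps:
L(y, v) = 12 (L(y, v) = 4*(2 + 1) + 0 = 4*3 + 0 = 12 + 0 = 12)
-89*(50 + L(3, -2))*(-41 + 28) + 108 = -89*(50 + 12)*(-41 + 28) + 108 = -5518*(-13) + 108 = -89*(-806) + 108 = 71734 + 108 = 71842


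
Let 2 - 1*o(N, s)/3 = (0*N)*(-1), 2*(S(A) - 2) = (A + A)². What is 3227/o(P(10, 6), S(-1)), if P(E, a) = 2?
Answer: 3227/6 ≈ 537.83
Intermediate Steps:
S(A) = 2 + 2*A² (S(A) = 2 + (A + A)²/2 = 2 + (2*A)²/2 = 2 + (4*A²)/2 = 2 + 2*A²)
o(N, s) = 6 (o(N, s) = 6 - 3*0*N*(-1) = 6 - 0*(-1) = 6 - 3*0 = 6 + 0 = 6)
3227/o(P(10, 6), S(-1)) = 3227/6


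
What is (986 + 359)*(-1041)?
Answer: -1400145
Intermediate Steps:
(986 + 359)*(-1041) = 1345*(-1041) = -1400145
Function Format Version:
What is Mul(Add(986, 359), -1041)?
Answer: -1400145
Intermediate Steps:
Mul(Add(986, 359), -1041) = Mul(1345, -1041) = -1400145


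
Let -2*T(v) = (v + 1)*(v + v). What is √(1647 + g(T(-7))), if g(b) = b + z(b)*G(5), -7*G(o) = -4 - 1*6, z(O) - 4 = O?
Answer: √75985/7 ≈ 39.379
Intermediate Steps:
z(O) = 4 + O
G(o) = 10/7 (G(o) = -(-4 - 1*6)/7 = -(-4 - 6)/7 = -⅐*(-10) = 10/7)
T(v) = -v*(1 + v) (T(v) = -(v + 1)*(v + v)/2 = -(1 + v)*2*v/2 = -v*(1 + v))
g(b) = 40/7 + 17*b/7 (g(b) = b + (4 + b)*(10/7) = b + (40/7 + 10*b/7) = 40/7 + 17*b/7)
√(1647 + g(T(-7))) = √(1647 + (40/7 + 17*(-1*(-7)*(1 - 7))/7)) = √(1647 + (40/7 + 17*(-1*(-7)*(-6))/7)) = √(1647 + (40/7 + (17/7)*(-42))) = √(1647 + (40/7 - 102)) = √(1647 - 674/7) = √(10855/7) = √75985/7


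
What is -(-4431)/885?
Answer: 1477/295 ≈ 5.0068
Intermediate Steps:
-(-4431)/885 = -1*(-1477/295) = 1477/295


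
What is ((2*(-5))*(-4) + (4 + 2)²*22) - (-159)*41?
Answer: 7351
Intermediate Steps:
((2*(-5))*(-4) + (4 + 2)²*22) - (-159)*41 = (-10*(-4) + 6²*22) - 1*(-6519) = (40 + 36*22) + 6519 = (40 + 792) + 6519 = 832 + 6519 = 7351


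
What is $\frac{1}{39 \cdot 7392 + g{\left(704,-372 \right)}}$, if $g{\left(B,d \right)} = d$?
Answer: $\frac{1}{287916} \approx 3.4732 \cdot 10^{-6}$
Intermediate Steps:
$\frac{1}{39 \cdot 7392 + g{\left(704,-372 \right)}} = \frac{1}{39 \cdot 7392 - 372} = \frac{1}{288288 - 372} = \frac{1}{287916}$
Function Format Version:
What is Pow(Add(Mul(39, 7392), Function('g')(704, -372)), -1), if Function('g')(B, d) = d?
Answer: Rational(1, 287916) ≈ 3.4732e-6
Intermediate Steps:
Pow(Add(Mul(39, 7392), Function('g')(704, -372)), -1) = Pow(Add(Mul(39, 7392), -372), -1) = Pow(Add(288288, -372), -1) = Pow(287916, -1) = Rational(1, 287916)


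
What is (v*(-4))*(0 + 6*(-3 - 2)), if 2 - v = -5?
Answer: 840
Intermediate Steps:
v = 7 (v = 2 - 1*(-5) = 2 + 5 = 7)
(v*(-4))*(0 + 6*(-3 - 2)) = (7*(-4))*(0 + 6*(-3 - 2)) = -28*(0 + 6*(-5)) = -28*(0 - 30) = -28*(-30) = 840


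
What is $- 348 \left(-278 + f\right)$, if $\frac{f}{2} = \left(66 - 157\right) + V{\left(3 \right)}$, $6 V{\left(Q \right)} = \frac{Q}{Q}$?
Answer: $159964$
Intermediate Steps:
$V{\left(Q \right)} = \frac{1}{6}$ ($V{\left(Q \right)} = \frac{Q \frac{1}{Q}}{6} = \frac{1}{6} \cdot 1 = \frac{1}{6}$)
$f = - \frac{545}{3}$ ($f = 2 \left(\left(66 - 157\right) + \frac{1}{6}\right) = 2 \left(-91 + \frac{1}{6}\right) = 2 \left(- \frac{545}{6}\right) = - \frac{545}{3} \approx -181.67$)
$- 348 \left(-278 + f\right) = - 348 \left(-278 - \frac{545}{3}\right) = \left(-348\right) \left(- \frac{1379}{3}\right) = 159964$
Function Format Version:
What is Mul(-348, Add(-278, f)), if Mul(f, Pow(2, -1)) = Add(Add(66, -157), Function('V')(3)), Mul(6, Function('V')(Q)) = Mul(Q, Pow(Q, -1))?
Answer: 159964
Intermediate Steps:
Function('V')(Q) = Rational(1, 6) (Function('V')(Q) = Mul(Rational(1, 6), Mul(Q, Pow(Q, -1))) = Mul(Rational(1, 6), 1) = Rational(1, 6))
f = Rational(-545, 3) (f = Mul(2, Add(Add(66, -157), Rational(1, 6))) = Mul(2, Add(-91, Rational(1, 6))) = Mul(2, Rational(-545, 6)) = Rational(-545, 3) ≈ -181.67)
Mul(-348, Add(-278, f)) = Mul(-348, Add(-278, Rational(-545, 3))) = Mul(-348, Rational(-1379, 3)) = 159964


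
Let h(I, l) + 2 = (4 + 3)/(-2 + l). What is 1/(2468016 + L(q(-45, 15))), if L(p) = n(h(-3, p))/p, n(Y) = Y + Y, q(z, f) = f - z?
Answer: 1740/4294347731 ≈ 4.0518e-7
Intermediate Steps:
h(I, l) = -2 + 7/(-2 + l) (h(I, l) = -2 + (4 + 3)/(-2 + l) = -2 + 7/(-2 + l))
n(Y) = 2*Y
L(p) = 2*(11 - 2*p)/(p*(-2 + p)) (L(p) = (2*((11 - 2*p)/(-2 + p)))/p = (2*(11 - 2*p)/(-2 + p))/p = 2*(11 - 2*p)/(p*(-2 + p)))
1/(2468016 + L(q(-45, 15))) = 1/(2468016 + 2*(11 - 2*(15 - 1*(-45)))/((15 - 1*(-45))*(-2 + (15 - 1*(-45))))) = 1/(2468016 + 2*(11 - 2*(15 + 45))/((15 + 45)*(-2 + (15 + 45)))) = 1/(2468016 + 2*(11 - 2*60)/(60*(-2 + 60))) = 1/(2468016 + 2*(1/60)*(11 - 120)/58) = 1/(2468016 + 2*(1/60)*(1/58)*(-109)) = 1/(2468016 - 109/1740) = 1/(4294347731/1740) = 1740/4294347731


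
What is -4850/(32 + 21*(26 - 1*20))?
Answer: -2425/79 ≈ -30.696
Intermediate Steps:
-4850/(32 + 21*(26 - 1*20)) = -4850/(32 + 21*(26 - 20)) = -4850/(32 + 21*6) = -4850/(32 + 126) = -4850/158 = -4850*1/158 = -2425/79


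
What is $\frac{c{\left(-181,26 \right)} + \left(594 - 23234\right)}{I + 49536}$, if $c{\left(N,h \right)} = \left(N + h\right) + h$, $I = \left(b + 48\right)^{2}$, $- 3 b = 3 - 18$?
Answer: $- \frac{22769}{52345} \approx -0.43498$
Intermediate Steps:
$b = 5$ ($b = - \frac{3 - 18}{3} = \left(- \frac{1}{3}\right) \left(-15\right) = 5$)
$I = 2809$ ($I = \left(5 + 48\right)^{2} = 53^{2} = 2809$)
$c{\left(N,h \right)} = N + 2 h$
$\frac{c{\left(-181,26 \right)} + \left(594 - 23234\right)}{I + 49536} = \frac{\left(-181 + 2 \cdot 26\right) + \left(594 - 23234\right)}{2809 + 49536} = \frac{\left(-181 + 52\right) + \left(594 - 23234\right)}{52345} = \left(-129 - 22640\right) \frac{1}{52345} = \left(-22769\right) \frac{1}{52345} = - \frac{22769}{52345}$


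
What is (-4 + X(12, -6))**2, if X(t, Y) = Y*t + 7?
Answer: 4761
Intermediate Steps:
X(t, Y) = 7 + Y*t
(-4 + X(12, -6))**2 = (-4 + (7 - 6*12))**2 = (-4 + (7 - 72))**2 = (-4 - 65)**2 = (-69)**2 = 4761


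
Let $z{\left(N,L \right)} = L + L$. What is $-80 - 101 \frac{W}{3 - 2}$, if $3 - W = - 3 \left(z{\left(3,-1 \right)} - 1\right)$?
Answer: $526$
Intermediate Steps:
$z{\left(N,L \right)} = 2 L$
$W = -6$ ($W = 3 - - 3 \left(2 \left(-1\right) - 1\right) = 3 - - 3 \left(-2 - 1\right) = 3 - \left(-3\right) \left(-3\right) = 3 - 9 = -6$)
$-80 - 101 \frac{W}{3 - 2} = -80 - 101 \frac{1}{3 - 2} \left(-6\right) = -80 - 101 \cdot 1^{-1} \left(-6\right) = -80 - 101 \cdot 1 \left(-6\right) = -80 - -606 = -80 + 606 = 526$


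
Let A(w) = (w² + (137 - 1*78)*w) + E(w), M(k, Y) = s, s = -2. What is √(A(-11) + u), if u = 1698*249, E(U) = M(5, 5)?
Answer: 8*√6598 ≈ 649.82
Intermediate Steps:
M(k, Y) = -2
E(U) = -2
u = 422802
A(w) = -2 + w² + 59*w (A(w) = (w² + (137 - 1*78)*w) - 2 = (w² + (137 - 78)*w) - 2 = (w² + 59*w) - 2 = -2 + w² + 59*w)
√(A(-11) + u) = √((-2 + (-11)² + 59*(-11)) + 422802) = √((-2 + 121 - 649) + 422802) = √(-530 + 422802) = √422272 = 8*√6598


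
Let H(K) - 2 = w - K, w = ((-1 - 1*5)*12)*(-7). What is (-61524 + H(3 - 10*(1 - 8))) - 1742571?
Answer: -1803662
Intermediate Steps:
w = 504 (w = ((-1 - 5)*12)*(-7) = -6*12*(-7) = -72*(-7) = 504)
H(K) = 506 - K (H(K) = 2 + (504 - K) = 506 - K)
(-61524 + H(3 - 10*(1 - 8))) - 1742571 = (-61524 + (506 - (3 - 10*(1 - 8)))) - 1742571 = (-61524 + (506 - (3 - 10*(-7)))) - 1742571 = (-61524 + (506 - (3 + 70))) - 1742571 = (-61524 + (506 - 1*73)) - 1742571 = (-61524 + (506 - 73)) - 1742571 = (-61524 + 433) - 1742571 = -61091 - 1742571 = -1803662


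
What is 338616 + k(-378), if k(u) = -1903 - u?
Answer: 337091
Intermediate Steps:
338616 + k(-378) = 338616 + (-1903 - 1*(-378)) = 338616 + (-1903 + 378) = 338616 - 1525 = 337091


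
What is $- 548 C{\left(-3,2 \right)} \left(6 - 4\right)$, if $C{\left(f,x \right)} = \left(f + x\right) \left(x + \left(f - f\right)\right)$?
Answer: $2192$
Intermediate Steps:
$C{\left(f,x \right)} = x \left(f + x\right)$ ($C{\left(f,x \right)} = \left(f + x\right) \left(x + 0\right) = \left(f + x\right) x = x \left(f + x\right)$)
$- 548 C{\left(-3,2 \right)} \left(6 - 4\right) = - 548 \cdot 2 \left(-3 + 2\right) \left(6 - 4\right) = - 548 \cdot 2 \left(-1\right) 2 = - 548 \left(\left(-2\right) 2\right) = \left(-548\right) \left(-4\right) = 2192$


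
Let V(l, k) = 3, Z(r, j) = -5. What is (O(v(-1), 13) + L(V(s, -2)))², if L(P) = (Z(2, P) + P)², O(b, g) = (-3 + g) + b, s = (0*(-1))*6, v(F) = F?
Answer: 169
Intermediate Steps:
s = 0 (s = 0*6 = 0)
O(b, g) = -3 + b + g
L(P) = (-5 + P)²
(O(v(-1), 13) + L(V(s, -2)))² = ((-3 - 1 + 13) + (-5 + 3)²)² = (9 + (-2)²)² = (9 + 4)² = 13² = 169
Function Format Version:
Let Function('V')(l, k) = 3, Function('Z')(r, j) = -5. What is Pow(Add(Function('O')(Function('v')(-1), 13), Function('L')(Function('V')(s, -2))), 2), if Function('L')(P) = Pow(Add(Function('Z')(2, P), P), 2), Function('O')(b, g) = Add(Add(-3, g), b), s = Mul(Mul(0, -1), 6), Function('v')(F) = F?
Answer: 169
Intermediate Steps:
s = 0 (s = Mul(0, 6) = 0)
Function('O')(b, g) = Add(-3, b, g)
Function('L')(P) = Pow(Add(-5, P), 2)
Pow(Add(Function('O')(Function('v')(-1), 13), Function('L')(Function('V')(s, -2))), 2) = Pow(Add(Add(-3, -1, 13), Pow(Add(-5, 3), 2)), 2) = Pow(Add(9, Pow(-2, 2)), 2) = Pow(Add(9, 4), 2) = Pow(13, 2) = 169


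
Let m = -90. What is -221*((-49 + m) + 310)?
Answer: -37791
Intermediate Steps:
-221*((-49 + m) + 310) = -221*((-49 - 90) + 310) = -221*(-139 + 310) = -221*171 = -37791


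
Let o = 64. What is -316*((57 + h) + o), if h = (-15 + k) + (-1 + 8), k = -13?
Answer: -31600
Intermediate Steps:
h = -21 (h = (-15 - 13) + (-1 + 8) = -28 + 7 = -21)
-316*((57 + h) + o) = -316*((57 - 21) + 64) = -316*(36 + 64) = -316*100 = -31600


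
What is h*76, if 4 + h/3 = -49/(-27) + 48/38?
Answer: -1892/9 ≈ -210.22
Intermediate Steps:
h = -473/171 (h = -12 + 3*(-49/(-27) + 48/38) = -12 + 3*(-49*(-1/27) + 48*(1/38)) = -12 + 3*(49/27 + 24/19) = -12 + 3*(1579/513) = -12 + 1579/171 = -473/171 ≈ -2.7661)
h*76 = -473/171*76 = -1892/9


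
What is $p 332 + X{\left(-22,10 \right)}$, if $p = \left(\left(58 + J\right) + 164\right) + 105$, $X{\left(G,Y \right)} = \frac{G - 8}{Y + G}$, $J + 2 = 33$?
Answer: $\frac{237717}{2} \approx 1.1886 \cdot 10^{5}$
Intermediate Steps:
$J = 31$ ($J = -2 + 33 = 31$)
$X{\left(G,Y \right)} = \frac{-8 + G}{G + Y}$
$p = 358$ ($p = \left(\left(58 + 31\right) + 164\right) + 105 = \left(89 + 164\right) + 105 = 253 + 105 = 358$)
$p 332 + X{\left(-22,10 \right)} = 358 \cdot 332 + \frac{-8 - 22}{-22 + 10} = 118856 + \frac{1}{-12} \left(-30\right) = 118856 - - \frac{5}{2} = 118856 + \frac{5}{2} = \frac{237717}{2}$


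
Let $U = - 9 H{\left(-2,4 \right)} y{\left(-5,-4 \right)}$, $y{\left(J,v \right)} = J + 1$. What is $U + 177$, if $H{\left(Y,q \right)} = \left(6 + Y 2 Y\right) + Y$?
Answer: $609$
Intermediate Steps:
$y{\left(J,v \right)} = 1 + J$
$H{\left(Y,q \right)} = 6 + Y + 2 Y^{2}$ ($H{\left(Y,q \right)} = \left(6 + 2 Y Y\right) + Y = \left(6 + 2 Y^{2}\right) + Y = 6 + Y + 2 Y^{2}$)
$U = 432$ ($U = - 9 \left(6 - 2 + 2 \left(-2\right)^{2}\right) \left(1 - 5\right) = - 9 \left(6 - 2 + 2 \cdot 4\right) \left(-4\right) = - 9 \left(6 - 2 + 8\right) \left(-4\right) = \left(-9\right) 12 \left(-4\right) = \left(-108\right) \left(-4\right) = 432$)
$U + 177 = 432 + 177 = 609$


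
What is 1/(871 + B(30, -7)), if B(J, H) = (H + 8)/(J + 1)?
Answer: 31/27002 ≈ 0.0011481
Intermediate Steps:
B(J, H) = (8 + H)/(1 + J)
1/(871 + B(30, -7)) = 1/(871 + (8 - 7)/(1 + 30)) = 1/(871 + 1/31) = 1/(27002/31) = 31/27002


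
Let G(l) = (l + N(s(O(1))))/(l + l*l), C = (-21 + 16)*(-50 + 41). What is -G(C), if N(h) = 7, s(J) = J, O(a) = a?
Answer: -26/1035 ≈ -0.025121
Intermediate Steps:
C = 45 (C = -5*(-9) = 45)
G(l) = (7 + l)/(l + l²) (G(l) = (l + 7)/(l + l*l) = (7 + l)/(l + l²))
-G(C) = -(7 + 45)/(45*(1 + 45)) = -52/(45*46) = -1*26/1035 = -26/1035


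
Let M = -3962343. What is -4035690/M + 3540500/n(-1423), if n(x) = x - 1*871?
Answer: -2336569586440/1514935807 ≈ -1542.4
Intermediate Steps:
n(x) = -871 + x (n(x) = x - 871 = -871 + x)
-4035690/M + 3540500/n(-1423) = -4035690/(-3962343) + 3540500/(-871 - 1423) = -4035690*(-1/3962343) + 3540500/(-2294) = 1345230/1320781 + 3540500*(-1/2294) = 1345230/1320781 - 1770250/1147 = -2336569586440/1514935807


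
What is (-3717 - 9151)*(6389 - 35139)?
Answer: 369955000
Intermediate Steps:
(-3717 - 9151)*(6389 - 35139) = -12868*(-28750) = 369955000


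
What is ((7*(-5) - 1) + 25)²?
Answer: 121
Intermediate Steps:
((7*(-5) - 1) + 25)² = ((-35 - 1) + 25)² = (-36 + 25)² = (-11)² = 121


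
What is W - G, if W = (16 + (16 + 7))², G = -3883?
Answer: 5404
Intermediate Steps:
W = 1521 (W = (16 + 23)² = 39² = 1521)
W - G = 1521 - 1*(-3883) = 1521 + 3883 = 5404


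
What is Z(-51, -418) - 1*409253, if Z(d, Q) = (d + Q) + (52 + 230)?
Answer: -409440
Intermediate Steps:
Z(d, Q) = 282 + Q + d (Z(d, Q) = (Q + d) + 282 = 282 + Q + d)
Z(-51, -418) - 1*409253 = (282 - 418 - 51) - 1*409253 = -187 - 409253 = -409440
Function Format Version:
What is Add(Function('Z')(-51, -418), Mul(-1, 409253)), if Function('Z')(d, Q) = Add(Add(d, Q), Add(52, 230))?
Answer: -409440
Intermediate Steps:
Function('Z')(d, Q) = Add(282, Q, d) (Function('Z')(d, Q) = Add(Add(Q, d), 282) = Add(282, Q, d))
Add(Function('Z')(-51, -418), Mul(-1, 409253)) = Add(Add(282, -418, -51), Mul(-1, 409253)) = Add(-187, -409253) = -409440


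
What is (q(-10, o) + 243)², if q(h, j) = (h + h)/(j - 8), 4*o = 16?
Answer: 61504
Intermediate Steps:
o = 4 (o = (¼)*16 = 4)
q(h, j) = 2*h/(-8 + j) (q(h, j) = (2*h)/(-8 + j) = 2*h/(-8 + j))
(q(-10, o) + 243)² = (2*(-10)/(-8 + 4) + 243)² = (2*(-10)/(-4) + 243)² = (2*(-10)*(-¼) + 243)² = (5 + 243)² = 248² = 61504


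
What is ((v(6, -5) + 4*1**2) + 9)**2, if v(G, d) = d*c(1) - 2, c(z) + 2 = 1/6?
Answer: 14641/36 ≈ 406.69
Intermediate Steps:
c(z) = -11/6 (c(z) = -2 + 1/6 = -11/6)
v(G, d) = -2 - 11*d/6 (v(G, d) = d*(-11/6) - 2 = -11*d/6 - 2 = -2 - 11*d/6)
((v(6, -5) + 4*1**2) + 9)**2 = (((-2 - 11/6*(-5)) + 4*1**2) + 9)**2 = (((-2 + 55/6) + 4*1) + 9)**2 = ((43/6 + 4) + 9)**2 = (67/6 + 9)**2 = (121/6)**2 = 14641/36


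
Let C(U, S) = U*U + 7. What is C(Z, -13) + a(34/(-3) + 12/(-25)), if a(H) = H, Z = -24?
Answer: 42839/75 ≈ 571.19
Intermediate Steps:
C(U, S) = 7 + U**2 (C(U, S) = U**2 + 7 = 7 + U**2)
C(Z, -13) + a(34/(-3) + 12/(-25)) = (7 + (-24)**2) + (34/(-3) + 12/(-25)) = (7 + 576) + (34*(-1/3) + 12*(-1/25)) = 583 + (-34/3 - 12/25) = 583 - 886/75 = 42839/75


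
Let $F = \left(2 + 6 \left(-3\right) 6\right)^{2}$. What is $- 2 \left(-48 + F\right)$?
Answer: $-22376$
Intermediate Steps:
$F = 11236$ ($F = \left(2 - 108\right)^{2} = \left(-106\right)^{2} = 11236$)
$- 2 \left(-48 + F\right) = - 2 \left(-48 + 11236\right) = \left(-2\right) 11188 = -22376$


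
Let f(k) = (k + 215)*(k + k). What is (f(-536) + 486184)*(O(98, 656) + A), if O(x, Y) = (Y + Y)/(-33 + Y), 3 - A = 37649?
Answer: -19472223015216/623 ≈ -3.1256e+10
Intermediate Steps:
A = -37646 (A = 3 - 1*37649 = 3 - 37649 = -37646)
f(k) = 2*k*(215 + k) (f(k) = (215 + k)*(2*k) = 2*k*(215 + k))
O(x, Y) = 2*Y/(-33 + Y) (O(x, Y) = (2*Y)/(-33 + Y) = 2*Y/(-33 + Y))
(f(-536) + 486184)*(O(98, 656) + A) = (2*(-536)*(215 - 536) + 486184)*(2*656/(-33 + 656) - 37646) = (2*(-536)*(-321) + 486184)*(2*656/623 - 37646) = (344112 + 486184)*(2*656*(1/623) - 37646) = 830296*(1312/623 - 37646) = 830296*(-23452146/623) = -19472223015216/623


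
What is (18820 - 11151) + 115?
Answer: 7784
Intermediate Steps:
(18820 - 11151) + 115 = 7669 + 115 = 7784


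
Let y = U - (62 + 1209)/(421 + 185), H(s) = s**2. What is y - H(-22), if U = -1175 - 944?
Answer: -1578689/606 ≈ -2605.1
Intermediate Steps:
U = -2119
y = -1285385/606 (y = -2119 - (62 + 1209)/(421 + 185) = -2119 - 1271/606 = -1285385/606 ≈ -2121.1)
y - H(-22) = -1285385/606 - 1*(-22)**2 = -1285385/606 - 1*484 = -1285385/606 - 484 = -1578689/606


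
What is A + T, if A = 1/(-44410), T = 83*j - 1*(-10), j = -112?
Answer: -412391261/44410 ≈ -9286.0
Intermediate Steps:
T = -9286 (T = 83*(-112) - 1*(-10) = -9296 + 10 = -9286)
A = -1/44410 ≈ -2.2517e-5
A + T = -1/44410 - 9286 = -412391261/44410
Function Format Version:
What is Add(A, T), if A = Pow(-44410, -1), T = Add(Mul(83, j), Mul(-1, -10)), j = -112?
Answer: Rational(-412391261, 44410) ≈ -9286.0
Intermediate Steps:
T = -9286 (T = Add(Mul(83, -112), Mul(-1, -10)) = Add(-9296, 10) = -9286)
A = Rational(-1, 44410) ≈ -2.2517e-5
Add(A, T) = Add(Rational(-1, 44410), -9286) = Rational(-412391261, 44410)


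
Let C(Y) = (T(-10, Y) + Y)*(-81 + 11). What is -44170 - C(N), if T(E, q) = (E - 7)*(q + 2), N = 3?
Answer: -49910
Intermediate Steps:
T(E, q) = (-7 + E)*(2 + q)
C(Y) = 2380 + 1120*Y (C(Y) = ((-14 - 7*Y + 2*(-10) - 10*Y) + Y)*(-81 + 11) = ((-14 - 7*Y - 20 - 10*Y) + Y)*(-70) = ((-34 - 17*Y) + Y)*(-70) = (-34 - 16*Y)*(-70) = 2380 + 1120*Y)
-44170 - C(N) = -44170 - (2380 + 1120*3) = -44170 - (2380 + 3360) = -44170 - 1*5740 = -44170 - 5740 = -49910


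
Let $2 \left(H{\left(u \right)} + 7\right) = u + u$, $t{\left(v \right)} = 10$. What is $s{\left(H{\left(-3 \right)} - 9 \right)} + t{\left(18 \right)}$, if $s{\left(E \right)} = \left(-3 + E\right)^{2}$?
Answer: $494$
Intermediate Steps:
$H{\left(u \right)} = -7 + u$ ($H{\left(u \right)} = -7 + \frac{u + u}{2} = -7 + \frac{2 u}{2} = -7 + u$)
$s{\left(H{\left(-3 \right)} - 9 \right)} + t{\left(18 \right)} = \left(-3 - 19\right)^{2} + 10 = \left(-22\right)^{2} + 10 = 484 + 10 = 494$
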